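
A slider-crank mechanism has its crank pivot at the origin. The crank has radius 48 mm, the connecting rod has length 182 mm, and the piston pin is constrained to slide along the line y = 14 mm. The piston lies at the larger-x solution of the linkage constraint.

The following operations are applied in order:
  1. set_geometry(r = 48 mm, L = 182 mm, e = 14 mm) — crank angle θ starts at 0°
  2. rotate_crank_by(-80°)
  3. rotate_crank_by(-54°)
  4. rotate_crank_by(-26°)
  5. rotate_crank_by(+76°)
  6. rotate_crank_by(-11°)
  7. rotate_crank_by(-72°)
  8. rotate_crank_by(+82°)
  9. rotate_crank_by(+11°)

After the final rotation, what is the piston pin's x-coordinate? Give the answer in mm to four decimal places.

set_geometry: r = 48 mm, L = 182 mm, e = 14 mm; θ ← 0°
rotate_crank_by(-80°): θ ← 0° -80° = -80°
rotate_crank_by(-54°): θ ← -80° -54° = -134°
rotate_crank_by(-26°): θ ← -134° -26° = -160°
rotate_crank_by(+76°): θ ← -160° +76° = -84°
rotate_crank_by(-11°): θ ← -84° -11° = -95°
rotate_crank_by(-72°): θ ← -95° -72° = -167°
rotate_crank_by(+82°): θ ← -167° +82° = -85°
rotate_crank_by(+11°): θ ← -85° +11° = -74°
crank pin P = (r cos θ, r sin θ) = (13.230593, -46.140561)
h = r sin θ − e = -46.140561 − 14 = -60.140561
x = r cos θ + √(L² − h²) = 13.230593 + √(33124.0 − 3616.8871) = 13.230593 + 171.776346 = 185.006939

185.0069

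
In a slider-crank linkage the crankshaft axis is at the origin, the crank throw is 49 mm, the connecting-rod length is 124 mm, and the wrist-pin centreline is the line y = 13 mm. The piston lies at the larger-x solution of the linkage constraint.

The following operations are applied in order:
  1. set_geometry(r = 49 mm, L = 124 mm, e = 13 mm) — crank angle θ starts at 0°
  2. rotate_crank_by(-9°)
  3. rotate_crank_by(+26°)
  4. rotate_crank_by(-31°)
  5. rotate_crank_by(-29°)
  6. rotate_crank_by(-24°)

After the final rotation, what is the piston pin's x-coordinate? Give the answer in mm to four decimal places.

128.6896

set_geometry: r = 49 mm, L = 124 mm, e = 13 mm; θ ← 0°
rotate_crank_by(-9°): θ ← 0° -9° = -9°
rotate_crank_by(+26°): θ ← -9° +26° = 17°
rotate_crank_by(-31°): θ ← 17° -31° = -14°
rotate_crank_by(-29°): θ ← -14° -29° = -43°
rotate_crank_by(-24°): θ ← -43° -24° = -67°
crank pin P = (r cos θ, r sin θ) = (19.145825, -45.104738)
h = r sin θ − e = -45.104738 − 13 = -58.104738
x = r cos θ + √(L² − h²) = 19.145825 + √(15376.0 − 3376.1606) = 19.145825 + 109.543779 = 128.689604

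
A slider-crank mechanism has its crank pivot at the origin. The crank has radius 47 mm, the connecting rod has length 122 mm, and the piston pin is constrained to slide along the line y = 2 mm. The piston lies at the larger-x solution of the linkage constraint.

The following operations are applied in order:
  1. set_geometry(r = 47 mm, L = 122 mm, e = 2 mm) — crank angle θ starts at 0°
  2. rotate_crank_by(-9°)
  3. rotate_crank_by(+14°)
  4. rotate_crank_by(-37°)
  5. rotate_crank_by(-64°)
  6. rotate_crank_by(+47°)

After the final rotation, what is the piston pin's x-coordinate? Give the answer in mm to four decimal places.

146.9377

set_geometry: r = 47 mm, L = 122 mm, e = 2 mm; θ ← 0°
rotate_crank_by(-9°): θ ← 0° -9° = -9°
rotate_crank_by(+14°): θ ← -9° +14° = 5°
rotate_crank_by(-37°): θ ← 5° -37° = -32°
rotate_crank_by(-64°): θ ← -32° -64° = -96°
rotate_crank_by(+47°): θ ← -96° +47° = -49°
crank pin P = (r cos θ, r sin θ) = (30.834774, -35.471350)
h = r sin θ − e = -35.471350 − 2 = -37.471350
x = r cos θ + √(L² − h²) = 30.834774 + √(14884.0 − 1404.1021) = 30.834774 + 116.102963 = 146.937737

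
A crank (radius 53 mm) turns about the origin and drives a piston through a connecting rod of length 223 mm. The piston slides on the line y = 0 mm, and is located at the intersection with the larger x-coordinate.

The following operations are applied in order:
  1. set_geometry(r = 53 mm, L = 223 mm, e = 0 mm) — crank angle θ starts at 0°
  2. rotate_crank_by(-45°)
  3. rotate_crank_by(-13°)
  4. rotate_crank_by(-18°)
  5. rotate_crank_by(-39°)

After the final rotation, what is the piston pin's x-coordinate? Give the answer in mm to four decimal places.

195.3665

set_geometry: r = 53 mm, L = 223 mm, e = 0 mm; θ ← 0°
rotate_crank_by(-45°): θ ← 0° -45° = -45°
rotate_crank_by(-13°): θ ← -45° -13° = -58°
rotate_crank_by(-18°): θ ← -58° -18° = -76°
rotate_crank_by(-39°): θ ← -76° -39° = -115°
crank pin P = (r cos θ, r sin θ) = (-22.398768, -48.034313)
h = r sin θ − e = -48.034313 − 0 = -48.034313
x = r cos θ + √(L² − h²) = -22.398768 + √(49729.0 − 2307.2952) = -22.398768 + 217.765252 = 195.366484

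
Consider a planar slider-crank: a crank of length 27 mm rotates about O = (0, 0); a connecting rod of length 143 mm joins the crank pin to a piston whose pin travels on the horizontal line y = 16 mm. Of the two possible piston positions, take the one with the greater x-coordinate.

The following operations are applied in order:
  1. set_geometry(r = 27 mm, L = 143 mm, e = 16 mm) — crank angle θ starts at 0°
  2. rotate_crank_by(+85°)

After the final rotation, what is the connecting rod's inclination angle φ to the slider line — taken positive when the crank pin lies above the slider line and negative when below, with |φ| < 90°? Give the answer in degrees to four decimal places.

4.3704

set_geometry: r = 27 mm, L = 143 mm, e = 16 mm; θ ← 0°
rotate_crank_by(+85°): θ ← 0° +85° = 85°
crank pin P = (r cos θ, r sin θ) = (2.353205, 26.897257)
h = r sin θ − e = 26.897257 − 16 = 10.897257
sin φ = h / L = 10.897257 / 143 = 0.07620459
φ = arcsin(0.07620459) = 4.370439°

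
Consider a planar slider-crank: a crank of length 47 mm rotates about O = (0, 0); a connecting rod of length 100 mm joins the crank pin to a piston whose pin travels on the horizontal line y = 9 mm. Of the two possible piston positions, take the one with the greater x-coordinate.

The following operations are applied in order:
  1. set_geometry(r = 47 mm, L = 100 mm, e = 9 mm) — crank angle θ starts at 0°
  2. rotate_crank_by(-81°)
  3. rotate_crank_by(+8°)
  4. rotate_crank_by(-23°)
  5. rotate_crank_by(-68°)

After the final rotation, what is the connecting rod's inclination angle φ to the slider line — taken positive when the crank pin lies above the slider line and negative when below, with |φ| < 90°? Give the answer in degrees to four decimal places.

-12.6826

set_geometry: r = 47 mm, L = 100 mm, e = 9 mm; θ ← 0°
rotate_crank_by(-81°): θ ← 0° -81° = -81°
rotate_crank_by(+8°): θ ← -81° +8° = -73°
rotate_crank_by(-23°): θ ← -73° -23° = -96°
rotate_crank_by(-68°): θ ← -96° -68° = -164°
crank pin P = (r cos θ, r sin θ) = (-45.179300, -12.954956)
h = r sin θ − e = -12.954956 − 9 = -21.954956
sin φ = h / L = -21.954956 / 100 = -0.21954956
φ = arcsin(-0.21954956) = -12.682578°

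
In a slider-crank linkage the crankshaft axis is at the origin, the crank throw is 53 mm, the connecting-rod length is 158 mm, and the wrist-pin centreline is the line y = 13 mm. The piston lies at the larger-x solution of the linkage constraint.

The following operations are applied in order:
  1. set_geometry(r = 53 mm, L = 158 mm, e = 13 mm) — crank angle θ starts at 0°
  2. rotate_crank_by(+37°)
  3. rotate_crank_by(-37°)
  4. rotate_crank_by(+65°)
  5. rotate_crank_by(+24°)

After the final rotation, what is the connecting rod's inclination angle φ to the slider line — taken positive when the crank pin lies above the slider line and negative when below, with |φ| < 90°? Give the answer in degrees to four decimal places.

set_geometry: r = 53 mm, L = 158 mm, e = 13 mm; θ ← 0°
rotate_crank_by(+37°): θ ← 0° +37° = 37°
rotate_crank_by(-37°): θ ← 37° -37° = 0°
rotate_crank_by(+65°): θ ← 0° +65° = 65°
rotate_crank_by(+24°): θ ← 65° +24° = 89°
crank pin P = (r cos θ, r sin θ) = (0.924978, 52.991928)
h = r sin θ − e = 52.991928 − 13 = 39.991928
sin φ = h / L = 39.991928 / 158 = 0.25311347
φ = arcsin(0.25311347) = 14.661828°

14.6618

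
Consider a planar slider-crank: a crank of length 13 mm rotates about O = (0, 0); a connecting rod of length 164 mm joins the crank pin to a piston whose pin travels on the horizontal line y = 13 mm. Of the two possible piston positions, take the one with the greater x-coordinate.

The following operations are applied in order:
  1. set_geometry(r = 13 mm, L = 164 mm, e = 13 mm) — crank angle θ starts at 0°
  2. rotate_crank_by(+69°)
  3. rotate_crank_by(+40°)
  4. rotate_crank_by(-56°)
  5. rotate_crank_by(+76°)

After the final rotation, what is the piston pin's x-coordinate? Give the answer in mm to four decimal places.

155.7932

set_geometry: r = 13 mm, L = 164 mm, e = 13 mm; θ ← 0°
rotate_crank_by(+69°): θ ← 0° +69° = 69°
rotate_crank_by(+40°): θ ← 69° +40° = 109°
rotate_crank_by(-56°): θ ← 109° -56° = 53°
rotate_crank_by(+76°): θ ← 53° +76° = 129°
crank pin P = (r cos θ, r sin θ) = (-8.181165, 10.102897)
h = r sin θ − e = 10.102897 − 13 = -2.897103
x = r cos θ + √(L² − h²) = -8.181165 + √(26896.0 − 8.3932) = -8.181165 + 163.974409 = 155.793244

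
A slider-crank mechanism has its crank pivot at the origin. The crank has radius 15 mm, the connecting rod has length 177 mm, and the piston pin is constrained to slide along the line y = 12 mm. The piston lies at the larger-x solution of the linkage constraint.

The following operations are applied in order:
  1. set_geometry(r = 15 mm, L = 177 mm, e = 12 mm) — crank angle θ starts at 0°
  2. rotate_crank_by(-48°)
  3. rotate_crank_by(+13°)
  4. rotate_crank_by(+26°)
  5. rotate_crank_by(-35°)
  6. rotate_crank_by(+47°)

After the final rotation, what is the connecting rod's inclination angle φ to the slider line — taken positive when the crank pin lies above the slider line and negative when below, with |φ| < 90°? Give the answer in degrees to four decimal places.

-3.6328

set_geometry: r = 15 mm, L = 177 mm, e = 12 mm; θ ← 0°
rotate_crank_by(-48°): θ ← 0° -48° = -48°
rotate_crank_by(+13°): θ ← -48° +13° = -35°
rotate_crank_by(+26°): θ ← -35° +26° = -9°
rotate_crank_by(-35°): θ ← -9° -35° = -44°
rotate_crank_by(+47°): θ ← -44° +47° = 3°
crank pin P = (r cos θ, r sin θ) = (14.979443, 0.785039)
h = r sin θ − e = 0.785039 − 12 = -11.214961
sin φ = h / L = -11.214961 / 177 = -0.06336136
φ = arcsin(-0.06336136) = -3.632772°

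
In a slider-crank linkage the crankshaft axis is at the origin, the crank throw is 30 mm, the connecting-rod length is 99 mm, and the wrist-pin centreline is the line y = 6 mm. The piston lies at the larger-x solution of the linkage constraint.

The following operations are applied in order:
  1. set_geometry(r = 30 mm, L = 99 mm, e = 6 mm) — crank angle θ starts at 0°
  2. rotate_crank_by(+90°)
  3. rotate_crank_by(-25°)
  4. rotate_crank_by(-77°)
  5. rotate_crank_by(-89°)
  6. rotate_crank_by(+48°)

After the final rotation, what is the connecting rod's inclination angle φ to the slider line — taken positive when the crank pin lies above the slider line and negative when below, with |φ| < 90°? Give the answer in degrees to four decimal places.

-17.6148

set_geometry: r = 30 mm, L = 99 mm, e = 6 mm; θ ← 0°
rotate_crank_by(+90°): θ ← 0° +90° = 90°
rotate_crank_by(-25°): θ ← 90° -25° = 65°
rotate_crank_by(-77°): θ ← 65° -77° = -12°
rotate_crank_by(-89°): θ ← -12° -89° = -101°
rotate_crank_by(+48°): θ ← -101° +48° = -53°
crank pin P = (r cos θ, r sin θ) = (18.054451, -23.959065)
h = r sin θ − e = -23.959065 − 6 = -29.959065
sin φ = h / L = -29.959065 / 99 = -0.30261682
φ = arcsin(-0.30261682) = -17.614843°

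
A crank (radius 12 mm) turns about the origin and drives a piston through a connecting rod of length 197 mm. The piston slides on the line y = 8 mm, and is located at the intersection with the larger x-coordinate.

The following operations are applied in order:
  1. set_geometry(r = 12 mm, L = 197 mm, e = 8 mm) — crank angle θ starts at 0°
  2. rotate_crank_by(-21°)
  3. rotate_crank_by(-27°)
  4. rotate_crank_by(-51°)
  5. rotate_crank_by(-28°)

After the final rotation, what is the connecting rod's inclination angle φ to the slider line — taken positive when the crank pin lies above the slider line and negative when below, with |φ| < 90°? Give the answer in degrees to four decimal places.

set_geometry: r = 12 mm, L = 197 mm, e = 8 mm; θ ← 0°
rotate_crank_by(-21°): θ ← 0° -21° = -21°
rotate_crank_by(-27°): θ ← -21° -27° = -48°
rotate_crank_by(-51°): θ ← -48° -51° = -99°
rotate_crank_by(-28°): θ ← -99° -28° = -127°
crank pin P = (r cos θ, r sin θ) = (-7.221780, -9.583626)
h = r sin θ − e = -9.583626 − 8 = -17.583626
sin φ = h / L = -17.583626 / 197 = -0.08925699
φ = arcsin(-0.08925699) = -5.120863°

-5.1209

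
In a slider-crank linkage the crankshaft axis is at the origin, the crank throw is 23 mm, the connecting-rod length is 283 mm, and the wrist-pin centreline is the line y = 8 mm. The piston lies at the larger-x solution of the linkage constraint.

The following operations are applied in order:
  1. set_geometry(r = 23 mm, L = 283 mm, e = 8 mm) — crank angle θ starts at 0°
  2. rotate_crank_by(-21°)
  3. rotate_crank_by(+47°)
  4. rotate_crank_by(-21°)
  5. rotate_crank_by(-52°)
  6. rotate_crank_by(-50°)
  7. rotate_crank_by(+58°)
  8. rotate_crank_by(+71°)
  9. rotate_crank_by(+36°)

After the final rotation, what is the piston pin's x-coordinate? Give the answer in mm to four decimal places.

set_geometry: r = 23 mm, L = 283 mm, e = 8 mm; θ ← 0°
rotate_crank_by(-21°): θ ← 0° -21° = -21°
rotate_crank_by(+47°): θ ← -21° +47° = 26°
rotate_crank_by(-21°): θ ← 26° -21° = 5°
rotate_crank_by(-52°): θ ← 5° -52° = -47°
rotate_crank_by(-50°): θ ← -47° -50° = -97°
rotate_crank_by(+58°): θ ← -97° +58° = -39°
rotate_crank_by(+71°): θ ← -39° +71° = 32°
rotate_crank_by(+36°): θ ← 32° +36° = 68°
crank pin P = (r cos θ, r sin θ) = (8.615952, 21.325229)
h = r sin θ − e = 21.325229 − 8 = 13.325229
x = r cos θ + √(L² − h²) = 8.615952 + √(80089.0 − 177.5617) = 8.615952 + 282.686113 = 291.302064

291.3021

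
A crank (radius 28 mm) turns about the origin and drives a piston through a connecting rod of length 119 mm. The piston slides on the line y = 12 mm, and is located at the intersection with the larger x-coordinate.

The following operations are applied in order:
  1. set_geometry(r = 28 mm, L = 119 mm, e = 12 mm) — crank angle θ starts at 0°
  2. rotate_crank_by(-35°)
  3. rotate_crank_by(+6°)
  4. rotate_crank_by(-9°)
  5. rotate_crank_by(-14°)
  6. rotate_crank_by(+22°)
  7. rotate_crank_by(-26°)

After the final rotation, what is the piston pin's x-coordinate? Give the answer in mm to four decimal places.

set_geometry: r = 28 mm, L = 119 mm, e = 12 mm; θ ← 0°
rotate_crank_by(-35°): θ ← 0° -35° = -35°
rotate_crank_by(+6°): θ ← -35° +6° = -29°
rotate_crank_by(-9°): θ ← -29° -9° = -38°
rotate_crank_by(-14°): θ ← -38° -14° = -52°
rotate_crank_by(+22°): θ ← -52° +22° = -30°
rotate_crank_by(-26°): θ ← -30° -26° = -56°
crank pin P = (r cos θ, r sin θ) = (15.657401, -23.213052)
h = r sin θ − e = -23.213052 − 12 = -35.213052
x = r cos θ + √(L² − h²) = 15.657401 + √(14161.0 − 1239.9590) = 15.657401 + 113.670757 = 129.328158

129.3282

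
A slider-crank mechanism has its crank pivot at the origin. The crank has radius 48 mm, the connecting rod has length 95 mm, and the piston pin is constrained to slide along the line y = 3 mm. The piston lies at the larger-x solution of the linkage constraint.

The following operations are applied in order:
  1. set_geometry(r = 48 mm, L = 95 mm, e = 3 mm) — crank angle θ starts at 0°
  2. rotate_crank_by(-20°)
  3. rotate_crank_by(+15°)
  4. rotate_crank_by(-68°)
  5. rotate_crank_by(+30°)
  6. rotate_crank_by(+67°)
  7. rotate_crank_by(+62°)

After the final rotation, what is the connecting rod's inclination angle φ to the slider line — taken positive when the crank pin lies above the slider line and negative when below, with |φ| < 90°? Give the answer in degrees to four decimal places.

set_geometry: r = 48 mm, L = 95 mm, e = 3 mm; θ ← 0°
rotate_crank_by(-20°): θ ← 0° -20° = -20°
rotate_crank_by(+15°): θ ← -20° +15° = -5°
rotate_crank_by(-68°): θ ← -5° -68° = -73°
rotate_crank_by(+30°): θ ← -73° +30° = -43°
rotate_crank_by(+67°): θ ← -43° +67° = 24°
rotate_crank_by(+62°): θ ← 24° +62° = 86°
crank pin P = (r cos θ, r sin θ) = (3.348311, 47.883074)
h = r sin θ − e = 47.883074 − 3 = 44.883074
sin φ = h / L = 44.883074 / 95 = 0.47245341
φ = arcsin(0.47245341) = 28.193671°

28.1937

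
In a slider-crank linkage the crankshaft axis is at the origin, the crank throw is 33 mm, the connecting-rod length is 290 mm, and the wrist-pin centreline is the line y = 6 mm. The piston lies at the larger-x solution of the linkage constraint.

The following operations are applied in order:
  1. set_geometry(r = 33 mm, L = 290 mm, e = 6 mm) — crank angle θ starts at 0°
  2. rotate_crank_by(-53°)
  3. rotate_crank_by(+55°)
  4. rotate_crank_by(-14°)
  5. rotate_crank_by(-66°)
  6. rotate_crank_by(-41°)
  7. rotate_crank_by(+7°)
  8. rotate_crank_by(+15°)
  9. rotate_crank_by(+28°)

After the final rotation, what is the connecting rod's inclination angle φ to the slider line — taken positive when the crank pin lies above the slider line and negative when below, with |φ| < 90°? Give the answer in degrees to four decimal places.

-7.2919

set_geometry: r = 33 mm, L = 290 mm, e = 6 mm; θ ← 0°
rotate_crank_by(-53°): θ ← 0° -53° = -53°
rotate_crank_by(+55°): θ ← -53° +55° = 2°
rotate_crank_by(-14°): θ ← 2° -14° = -12°
rotate_crank_by(-66°): θ ← -12° -66° = -78°
rotate_crank_by(-41°): θ ← -78° -41° = -119°
rotate_crank_by(+7°): θ ← -119° +7° = -112°
rotate_crank_by(+15°): θ ← -112° +15° = -97°
rotate_crank_by(+28°): θ ← -97° +28° = -69°
crank pin P = (r cos θ, r sin θ) = (11.826142, -30.808154)
h = r sin θ − e = -30.808154 − 6 = -36.808154
sin φ = h / L = -36.808154 / 290 = -0.12692467
φ = arcsin(-0.12692467) = -7.291917°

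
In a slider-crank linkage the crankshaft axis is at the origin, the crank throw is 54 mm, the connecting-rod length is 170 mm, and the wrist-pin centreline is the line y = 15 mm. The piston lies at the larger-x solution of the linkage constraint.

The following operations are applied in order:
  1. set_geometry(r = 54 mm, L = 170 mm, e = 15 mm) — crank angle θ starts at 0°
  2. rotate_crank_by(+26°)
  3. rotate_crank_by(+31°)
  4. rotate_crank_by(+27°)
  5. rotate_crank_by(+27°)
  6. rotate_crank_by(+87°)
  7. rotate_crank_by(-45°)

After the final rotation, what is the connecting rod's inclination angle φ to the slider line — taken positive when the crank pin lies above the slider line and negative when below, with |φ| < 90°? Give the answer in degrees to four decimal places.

set_geometry: r = 54 mm, L = 170 mm, e = 15 mm; θ ← 0°
rotate_crank_by(+26°): θ ← 0° +26° = 26°
rotate_crank_by(+31°): θ ← 26° +31° = 57°
rotate_crank_by(+27°): θ ← 57° +27° = 84°
rotate_crank_by(+27°): θ ← 84° +27° = 111°
rotate_crank_by(+87°): θ ← 111° +87° = 198°
rotate_crank_by(-45°): θ ← 198° -45° = 153°
crank pin P = (r cos θ, r sin θ) = (-48.114352, 24.515487)
h = r sin θ − e = 24.515487 − 15 = 9.515487
sin φ = h / L = 9.515487 / 170 = 0.05597345
φ = arcsin(0.05597345) = 3.208720°

3.2087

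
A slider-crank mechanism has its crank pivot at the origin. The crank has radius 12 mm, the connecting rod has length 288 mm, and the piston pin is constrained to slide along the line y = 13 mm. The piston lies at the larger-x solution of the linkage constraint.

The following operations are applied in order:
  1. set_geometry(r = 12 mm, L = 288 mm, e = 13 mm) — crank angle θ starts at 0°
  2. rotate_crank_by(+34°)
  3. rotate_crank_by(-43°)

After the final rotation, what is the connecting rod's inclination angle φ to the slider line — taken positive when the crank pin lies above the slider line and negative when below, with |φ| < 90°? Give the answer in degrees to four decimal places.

-2.9610

set_geometry: r = 12 mm, L = 288 mm, e = 13 mm; θ ← 0°
rotate_crank_by(+34°): θ ← 0° +34° = 34°
rotate_crank_by(-43°): θ ← 34° -43° = -9°
crank pin P = (r cos θ, r sin θ) = (11.852260, -1.877214)
h = r sin θ − e = -1.877214 − 13 = -14.877214
sin φ = h / L = -14.877214 / 288 = -0.05165699
φ = arcsin(-0.05165699) = -2.961045°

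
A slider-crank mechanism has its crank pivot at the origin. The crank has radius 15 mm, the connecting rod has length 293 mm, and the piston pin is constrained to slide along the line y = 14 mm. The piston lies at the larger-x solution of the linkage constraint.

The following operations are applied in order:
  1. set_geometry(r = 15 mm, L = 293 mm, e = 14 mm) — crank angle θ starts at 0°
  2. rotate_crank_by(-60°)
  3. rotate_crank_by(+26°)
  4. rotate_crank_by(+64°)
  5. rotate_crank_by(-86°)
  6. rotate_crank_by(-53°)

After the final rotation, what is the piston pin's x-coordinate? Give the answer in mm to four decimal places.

set_geometry: r = 15 mm, L = 293 mm, e = 14 mm; θ ← 0°
rotate_crank_by(-60°): θ ← 0° -60° = -60°
rotate_crank_by(+26°): θ ← -60° +26° = -34°
rotate_crank_by(+64°): θ ← -34° +64° = 30°
rotate_crank_by(-86°): θ ← 30° -86° = -56°
rotate_crank_by(-53°): θ ← -56° -53° = -109°
crank pin P = (r cos θ, r sin θ) = (-4.883522, -14.182779)
h = r sin θ − e = -14.182779 − 14 = -28.182779
x = r cos θ + √(L² − h²) = -4.883522 + √(85849.0 − 794.2690) = -4.883522 + 291.641443 = 286.757920

286.7579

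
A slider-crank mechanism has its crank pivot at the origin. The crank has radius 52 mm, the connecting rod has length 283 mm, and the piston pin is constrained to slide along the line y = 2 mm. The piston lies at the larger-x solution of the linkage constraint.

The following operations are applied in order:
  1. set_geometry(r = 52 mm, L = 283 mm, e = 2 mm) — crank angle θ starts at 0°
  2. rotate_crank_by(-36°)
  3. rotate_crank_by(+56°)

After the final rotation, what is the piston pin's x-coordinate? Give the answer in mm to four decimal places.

set_geometry: r = 52 mm, L = 283 mm, e = 2 mm; θ ← 0°
rotate_crank_by(-36°): θ ← 0° -36° = -36°
rotate_crank_by(+56°): θ ← -36° +56° = 20°
crank pin P = (r cos θ, r sin θ) = (48.864016, 17.785047)
h = r sin θ − e = 17.785047 − 2 = 15.785047
x = r cos θ + √(L² − h²) = 48.864016 + √(80089.0 − 249.1677) = 48.864016 + 282.559431 = 331.423448

331.4234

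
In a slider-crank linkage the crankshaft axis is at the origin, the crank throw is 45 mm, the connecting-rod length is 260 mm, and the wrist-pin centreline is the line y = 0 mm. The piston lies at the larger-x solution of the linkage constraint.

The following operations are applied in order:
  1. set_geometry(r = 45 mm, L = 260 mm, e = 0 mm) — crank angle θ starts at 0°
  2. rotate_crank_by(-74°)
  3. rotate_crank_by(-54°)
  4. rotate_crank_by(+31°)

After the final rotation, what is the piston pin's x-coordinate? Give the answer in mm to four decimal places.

250.6508

set_geometry: r = 45 mm, L = 260 mm, e = 0 mm; θ ← 0°
rotate_crank_by(-74°): θ ← 0° -74° = -74°
rotate_crank_by(-54°): θ ← -74° -54° = -128°
rotate_crank_by(+31°): θ ← -128° +31° = -97°
crank pin P = (r cos θ, r sin θ) = (-5.484120, -44.664577)
h = r sin θ − e = -44.664577 − 0 = -44.664577
x = r cos θ + √(L² − h²) = -5.484120 + √(67600.0 − 1994.9244) = -5.484120 + 256.134878 = 250.650757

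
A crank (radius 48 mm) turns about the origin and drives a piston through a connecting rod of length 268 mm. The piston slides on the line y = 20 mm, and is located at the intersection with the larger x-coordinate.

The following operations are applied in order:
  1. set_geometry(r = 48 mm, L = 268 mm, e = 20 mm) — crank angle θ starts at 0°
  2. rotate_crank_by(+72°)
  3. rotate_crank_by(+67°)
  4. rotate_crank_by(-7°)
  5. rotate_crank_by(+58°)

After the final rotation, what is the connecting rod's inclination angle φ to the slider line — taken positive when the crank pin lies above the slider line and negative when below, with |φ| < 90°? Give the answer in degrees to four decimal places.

set_geometry: r = 48 mm, L = 268 mm, e = 20 mm; θ ← 0°
rotate_crank_by(+72°): θ ← 0° +72° = 72°
rotate_crank_by(+67°): θ ← 72° +67° = 139°
rotate_crank_by(-7°): θ ← 139° -7° = 132°
rotate_crank_by(+58°): θ ← 132° +58° = 190°
crank pin P = (r cos θ, r sin θ) = (-47.270772, -8.335113)
h = r sin θ − e = -8.335113 − 20 = -28.335113
sin φ = h / L = -28.335113 / 268 = -0.10572803
φ = arcsin(-0.10572803) = -6.069113°

-6.0691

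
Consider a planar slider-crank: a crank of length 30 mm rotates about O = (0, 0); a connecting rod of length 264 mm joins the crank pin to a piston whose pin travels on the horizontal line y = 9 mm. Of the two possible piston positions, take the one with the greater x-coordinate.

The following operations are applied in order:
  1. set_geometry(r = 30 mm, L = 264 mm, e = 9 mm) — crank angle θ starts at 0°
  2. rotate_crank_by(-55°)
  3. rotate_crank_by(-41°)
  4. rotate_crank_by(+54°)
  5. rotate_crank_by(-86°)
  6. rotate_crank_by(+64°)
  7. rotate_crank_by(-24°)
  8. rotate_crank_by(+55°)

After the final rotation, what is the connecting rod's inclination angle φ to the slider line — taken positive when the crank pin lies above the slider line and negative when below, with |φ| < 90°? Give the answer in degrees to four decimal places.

-5.5078

set_geometry: r = 30 mm, L = 264 mm, e = 9 mm; θ ← 0°
rotate_crank_by(-55°): θ ← 0° -55° = -55°
rotate_crank_by(-41°): θ ← -55° -41° = -96°
rotate_crank_by(+54°): θ ← -96° +54° = -42°
rotate_crank_by(-86°): θ ← -42° -86° = -128°
rotate_crank_by(+64°): θ ← -128° +64° = -64°
rotate_crank_by(-24°): θ ← -64° -24° = -88°
rotate_crank_by(+55°): θ ← -88° +55° = -33°
crank pin P = (r cos θ, r sin θ) = (25.160117, -16.339171)
h = r sin θ − e = -16.339171 − 9 = -25.339171
sin φ = h / L = -25.339171 / 264 = -0.09598171
φ = arcsin(-0.09598171) = -5.507826°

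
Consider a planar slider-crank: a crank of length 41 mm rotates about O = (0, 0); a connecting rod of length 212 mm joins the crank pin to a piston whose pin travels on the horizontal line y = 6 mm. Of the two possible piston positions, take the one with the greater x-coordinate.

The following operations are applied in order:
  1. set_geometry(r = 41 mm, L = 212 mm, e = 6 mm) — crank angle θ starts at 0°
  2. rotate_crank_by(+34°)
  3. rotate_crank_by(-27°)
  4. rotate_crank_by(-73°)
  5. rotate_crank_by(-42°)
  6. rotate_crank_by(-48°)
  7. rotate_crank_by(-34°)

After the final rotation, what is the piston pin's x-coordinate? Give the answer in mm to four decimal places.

set_geometry: r = 41 mm, L = 212 mm, e = 6 mm; θ ← 0°
rotate_crank_by(+34°): θ ← 0° +34° = 34°
rotate_crank_by(-27°): θ ← 34° -27° = 7°
rotate_crank_by(-73°): θ ← 7° -73° = -66°
rotate_crank_by(-42°): θ ← -66° -42° = -108°
rotate_crank_by(-48°): θ ← -108° -48° = -156°
rotate_crank_by(-34°): θ ← -156° -34° = -190°
crank pin P = (r cos θ, r sin θ) = (-40.377118, 7.119575)
h = r sin θ − e = 7.119575 − 6 = 1.119575
x = r cos θ + √(L² − h²) = -40.377118 + √(44944.0 − 1.2534) = -40.377118 + 211.997044 = 171.619926

171.6199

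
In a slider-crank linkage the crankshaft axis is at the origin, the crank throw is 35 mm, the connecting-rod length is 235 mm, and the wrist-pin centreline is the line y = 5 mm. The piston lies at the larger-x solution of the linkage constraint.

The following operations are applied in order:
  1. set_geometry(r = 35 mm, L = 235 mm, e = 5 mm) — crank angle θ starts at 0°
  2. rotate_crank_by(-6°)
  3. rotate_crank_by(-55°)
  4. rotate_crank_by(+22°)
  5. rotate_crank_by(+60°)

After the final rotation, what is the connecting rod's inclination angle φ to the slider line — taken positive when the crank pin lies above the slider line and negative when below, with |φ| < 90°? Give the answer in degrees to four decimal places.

1.8394

set_geometry: r = 35 mm, L = 235 mm, e = 5 mm; θ ← 0°
rotate_crank_by(-6°): θ ← 0° -6° = -6°
rotate_crank_by(-55°): θ ← -6° -55° = -61°
rotate_crank_by(+22°): θ ← -61° +22° = -39°
rotate_crank_by(+60°): θ ← -39° +60° = 21°
crank pin P = (r cos θ, r sin θ) = (32.675315, 12.542878)
h = r sin θ − e = 12.542878 − 5 = 7.542878
sin φ = h / L = 7.542878 / 235 = 0.03209735
φ = arcsin(0.03209735) = 1.839359°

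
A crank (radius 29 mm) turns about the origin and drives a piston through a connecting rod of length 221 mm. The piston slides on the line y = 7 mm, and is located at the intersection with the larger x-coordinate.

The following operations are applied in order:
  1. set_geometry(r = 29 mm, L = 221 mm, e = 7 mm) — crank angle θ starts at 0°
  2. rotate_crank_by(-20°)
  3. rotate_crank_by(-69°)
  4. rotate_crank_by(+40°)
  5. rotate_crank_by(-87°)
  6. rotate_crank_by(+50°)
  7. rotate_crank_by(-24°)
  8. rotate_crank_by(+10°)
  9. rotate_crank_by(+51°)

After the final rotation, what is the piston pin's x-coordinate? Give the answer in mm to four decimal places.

set_geometry: r = 29 mm, L = 221 mm, e = 7 mm; θ ← 0°
rotate_crank_by(-20°): θ ← 0° -20° = -20°
rotate_crank_by(-69°): θ ← -20° -69° = -89°
rotate_crank_by(+40°): θ ← -89° +40° = -49°
rotate_crank_by(-87°): θ ← -49° -87° = -136°
rotate_crank_by(+50°): θ ← -136° +50° = -86°
rotate_crank_by(-24°): θ ← -86° -24° = -110°
rotate_crank_by(+10°): θ ← -110° +10° = -100°
rotate_crank_by(+51°): θ ← -100° +51° = -49°
crank pin P = (r cos θ, r sin θ) = (19.025712, -21.886578)
h = r sin θ − e = -21.886578 − 7 = -28.886578
x = r cos θ + √(L² − h²) = 19.025712 + √(48841.0 − 834.4344) = 19.025712 + 219.104006 = 238.129718

238.1297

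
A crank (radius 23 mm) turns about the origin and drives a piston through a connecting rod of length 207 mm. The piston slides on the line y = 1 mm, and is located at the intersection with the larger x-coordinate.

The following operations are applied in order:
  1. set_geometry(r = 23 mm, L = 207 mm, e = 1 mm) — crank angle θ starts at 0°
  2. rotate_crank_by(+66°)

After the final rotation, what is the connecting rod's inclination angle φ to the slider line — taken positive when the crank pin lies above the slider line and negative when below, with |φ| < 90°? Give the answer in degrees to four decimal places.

5.5477

set_geometry: r = 23 mm, L = 207 mm, e = 1 mm; θ ← 0°
rotate_crank_by(+66°): θ ← 0° +66° = 66°
crank pin P = (r cos θ, r sin θ) = (9.354943, 21.011546)
h = r sin θ − e = 21.011546 − 1 = 20.011546
sin φ = h / L = 20.011546 / 207 = 0.09667413
φ = arcsin(0.09667413) = 5.547684°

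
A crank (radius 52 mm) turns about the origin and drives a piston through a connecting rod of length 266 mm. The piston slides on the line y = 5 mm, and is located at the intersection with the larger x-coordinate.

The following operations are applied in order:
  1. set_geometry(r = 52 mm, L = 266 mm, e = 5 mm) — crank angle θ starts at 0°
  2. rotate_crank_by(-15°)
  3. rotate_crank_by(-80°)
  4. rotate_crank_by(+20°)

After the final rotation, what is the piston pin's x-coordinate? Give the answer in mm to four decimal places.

set_geometry: r = 52 mm, L = 266 mm, e = 5 mm; θ ← 0°
rotate_crank_by(-15°): θ ← 0° -15° = -15°
rotate_crank_by(-80°): θ ← -15° -80° = -95°
rotate_crank_by(+20°): θ ← -95° +20° = -75°
crank pin P = (r cos θ, r sin θ) = (13.458590, -50.228143)
h = r sin θ − e = -50.228143 − 5 = -55.228143
x = r cos θ + √(L² − h²) = 13.458590 + √(70756.0 − 3050.1478) = 13.458590 + 260.203482 = 273.662073

273.6621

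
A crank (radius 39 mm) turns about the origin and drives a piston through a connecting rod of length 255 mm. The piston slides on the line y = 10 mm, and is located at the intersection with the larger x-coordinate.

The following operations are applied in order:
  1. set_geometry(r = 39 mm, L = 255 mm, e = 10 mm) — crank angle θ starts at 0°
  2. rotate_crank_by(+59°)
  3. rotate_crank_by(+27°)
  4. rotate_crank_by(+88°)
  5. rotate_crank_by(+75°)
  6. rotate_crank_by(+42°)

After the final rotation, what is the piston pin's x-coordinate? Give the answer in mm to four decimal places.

set_geometry: r = 39 mm, L = 255 mm, e = 10 mm; θ ← 0°
rotate_crank_by(+59°): θ ← 0° +59° = 59°
rotate_crank_by(+27°): θ ← 59° +27° = 86°
rotate_crank_by(+88°): θ ← 86° +88° = 174°
rotate_crank_by(+75°): θ ← 174° +75° = 249°
rotate_crank_by(+42°): θ ← 249° +42° = 291°
crank pin P = (r cos θ, r sin θ) = (13.976350, -36.409637)
h = r sin θ − e = -36.409637 − 10 = -46.409637
x = r cos θ + √(L² − h²) = 13.976350 + √(65025.0 − 2153.8544) = 13.976350 + 250.741193 = 264.717543

264.7175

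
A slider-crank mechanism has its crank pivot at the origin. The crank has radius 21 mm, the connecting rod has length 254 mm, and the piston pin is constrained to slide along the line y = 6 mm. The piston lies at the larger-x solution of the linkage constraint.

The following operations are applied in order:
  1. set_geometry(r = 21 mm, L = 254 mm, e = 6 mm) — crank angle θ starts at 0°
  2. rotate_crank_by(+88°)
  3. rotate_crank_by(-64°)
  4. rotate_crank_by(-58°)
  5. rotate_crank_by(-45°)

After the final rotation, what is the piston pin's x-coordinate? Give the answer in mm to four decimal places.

set_geometry: r = 21 mm, L = 254 mm, e = 6 mm; θ ← 0°
rotate_crank_by(+88°): θ ← 0° +88° = 88°
rotate_crank_by(-64°): θ ← 88° -64° = 24°
rotate_crank_by(-58°): θ ← 24° -58° = -34°
rotate_crank_by(-45°): θ ← -34° -45° = -79°
crank pin P = (r cos θ, r sin θ) = (4.006989, -20.614171)
h = r sin θ − e = -20.614171 − 6 = -26.614171
x = r cos θ + √(L² − h²) = 4.006989 + √(64516.0 − 708.3141) = 4.006989 + 252.601833 = 256.608822

256.6088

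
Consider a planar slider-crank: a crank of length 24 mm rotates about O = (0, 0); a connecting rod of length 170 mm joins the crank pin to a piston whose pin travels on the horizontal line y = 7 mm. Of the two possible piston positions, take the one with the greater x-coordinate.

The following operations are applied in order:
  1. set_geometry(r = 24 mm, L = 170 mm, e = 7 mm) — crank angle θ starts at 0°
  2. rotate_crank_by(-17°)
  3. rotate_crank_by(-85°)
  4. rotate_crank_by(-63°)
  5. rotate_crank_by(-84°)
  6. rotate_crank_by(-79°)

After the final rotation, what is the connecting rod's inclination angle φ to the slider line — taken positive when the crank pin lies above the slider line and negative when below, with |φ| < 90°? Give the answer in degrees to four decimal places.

1.9275

set_geometry: r = 24 mm, L = 170 mm, e = 7 mm; θ ← 0°
rotate_crank_by(-17°): θ ← 0° -17° = -17°
rotate_crank_by(-85°): θ ← -17° -85° = -102°
rotate_crank_by(-63°): θ ← -102° -63° = -165°
rotate_crank_by(-84°): θ ← -165° -84° = -249°
rotate_crank_by(-79°): θ ← -249° -79° = -328°
crank pin P = (r cos θ, r sin θ) = (20.353154, 12.718062)
h = r sin θ − e = 12.718062 − 7 = 5.718062
sin φ = h / L = 5.718062 / 170 = 0.03363566
φ = arcsin(0.03363566) = 1.927545°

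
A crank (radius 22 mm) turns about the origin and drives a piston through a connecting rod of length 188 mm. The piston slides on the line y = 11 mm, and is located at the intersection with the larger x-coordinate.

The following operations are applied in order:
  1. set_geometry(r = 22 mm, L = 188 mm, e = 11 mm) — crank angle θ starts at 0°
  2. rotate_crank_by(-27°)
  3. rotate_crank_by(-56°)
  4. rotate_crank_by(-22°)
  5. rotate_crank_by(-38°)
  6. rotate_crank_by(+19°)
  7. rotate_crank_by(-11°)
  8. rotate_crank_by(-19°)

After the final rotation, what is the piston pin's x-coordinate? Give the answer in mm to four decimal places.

set_geometry: r = 22 mm, L = 188 mm, e = 11 mm; θ ← 0°
rotate_crank_by(-27°): θ ← 0° -27° = -27°
rotate_crank_by(-56°): θ ← -27° -56° = -83°
rotate_crank_by(-22°): θ ← -83° -22° = -105°
rotate_crank_by(-38°): θ ← -105° -38° = -143°
rotate_crank_by(+19°): θ ← -143° +19° = -124°
rotate_crank_by(-11°): θ ← -124° -11° = -135°
rotate_crank_by(-19°): θ ← -135° -19° = -154°
crank pin P = (r cos θ, r sin θ) = (-19.773469, -9.644165)
h = r sin θ − e = -9.644165 − 11 = -20.644165
x = r cos θ + √(L² − h²) = -19.773469 + √(35344.0 − 426.1816) = -19.773469 + 186.863101 = 167.089632

167.0896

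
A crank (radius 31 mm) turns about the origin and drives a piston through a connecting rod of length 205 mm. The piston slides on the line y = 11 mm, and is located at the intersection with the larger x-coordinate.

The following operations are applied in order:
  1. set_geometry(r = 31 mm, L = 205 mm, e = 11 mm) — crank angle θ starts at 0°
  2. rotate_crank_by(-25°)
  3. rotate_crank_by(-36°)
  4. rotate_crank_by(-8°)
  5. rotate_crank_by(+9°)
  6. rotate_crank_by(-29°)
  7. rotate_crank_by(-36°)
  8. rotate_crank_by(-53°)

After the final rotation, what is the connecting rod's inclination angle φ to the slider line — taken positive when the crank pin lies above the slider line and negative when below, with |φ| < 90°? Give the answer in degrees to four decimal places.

set_geometry: r = 31 mm, L = 205 mm, e = 11 mm; θ ← 0°
rotate_crank_by(-25°): θ ← 0° -25° = -25°
rotate_crank_by(-36°): θ ← -25° -36° = -61°
rotate_crank_by(-8°): θ ← -61° -8° = -69°
rotate_crank_by(+9°): θ ← -69° +9° = -60°
rotate_crank_by(-29°): θ ← -60° -29° = -89°
rotate_crank_by(-36°): θ ← -89° -36° = -125°
rotate_crank_by(-53°): θ ← -125° -53° = -178°
crank pin P = (r cos θ, r sin θ) = (-30.981116, -1.081884)
h = r sin θ − e = -1.081884 − 11 = -12.081884
sin φ = h / L = -12.081884 / 205 = -0.05893602
φ = arcsin(-0.05893602) = -3.378743°

-3.3787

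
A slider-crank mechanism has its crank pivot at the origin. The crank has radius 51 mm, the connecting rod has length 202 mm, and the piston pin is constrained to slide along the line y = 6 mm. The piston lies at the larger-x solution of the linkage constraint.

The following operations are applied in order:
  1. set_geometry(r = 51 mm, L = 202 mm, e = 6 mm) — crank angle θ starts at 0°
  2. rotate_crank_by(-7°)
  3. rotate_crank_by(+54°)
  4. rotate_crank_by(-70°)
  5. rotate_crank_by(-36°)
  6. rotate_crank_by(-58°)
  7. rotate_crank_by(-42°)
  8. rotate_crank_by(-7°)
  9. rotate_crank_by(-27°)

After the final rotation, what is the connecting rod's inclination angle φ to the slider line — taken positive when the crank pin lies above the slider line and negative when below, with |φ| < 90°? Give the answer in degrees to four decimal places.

set_geometry: r = 51 mm, L = 202 mm, e = 6 mm; θ ← 0°
rotate_crank_by(-7°): θ ← 0° -7° = -7°
rotate_crank_by(+54°): θ ← -7° +54° = 47°
rotate_crank_by(-70°): θ ← 47° -70° = -23°
rotate_crank_by(-36°): θ ← -23° -36° = -59°
rotate_crank_by(-58°): θ ← -59° -58° = -117°
rotate_crank_by(-42°): θ ← -117° -42° = -159°
rotate_crank_by(-7°): θ ← -159° -7° = -166°
rotate_crank_by(-27°): θ ← -166° -27° = -193°
crank pin P = (r cos θ, r sin θ) = (-49.692873, 11.472504)
h = r sin θ − e = 11.472504 − 6 = 5.472504
sin φ = h / L = 5.472504 / 202 = 0.02709160
φ = arcsin(0.02709160) = 1.552424°

1.5524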